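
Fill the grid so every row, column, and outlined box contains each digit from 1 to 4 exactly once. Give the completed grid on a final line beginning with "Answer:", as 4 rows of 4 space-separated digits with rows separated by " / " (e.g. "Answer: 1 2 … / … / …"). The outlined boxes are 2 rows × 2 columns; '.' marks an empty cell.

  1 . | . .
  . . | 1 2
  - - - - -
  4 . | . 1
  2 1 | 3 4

Step 1. [r3c2∈{3}] r3c2's peers cover all but 3, so r3c2=3.
Step 2. [r1c2∈{2,4}] in row 1, 2 fits only at r1c2, so r1c2=2.
Step 3. [r1c3∈{4}] r1c3's peers cover all but 4. So r1c3=4.
Step 4. [r2c1∈{3}] r2c1's peers cover all but 3 ⇒ r2c1=3.
Step 5. [r3c3∈{2}] r3c3's peers cover all but 2 ⇒ r3c3=2.
Step 6. [r2c2∈{4}] only 4 remains possible at r2c2, so r2c2=4.
Step 7. [r1c4∈{3}] r1c4 is down to just 3 ⇒ r1c4=3.

Answer: 1 2 4 3 / 3 4 1 2 / 4 3 2 1 / 2 1 3 4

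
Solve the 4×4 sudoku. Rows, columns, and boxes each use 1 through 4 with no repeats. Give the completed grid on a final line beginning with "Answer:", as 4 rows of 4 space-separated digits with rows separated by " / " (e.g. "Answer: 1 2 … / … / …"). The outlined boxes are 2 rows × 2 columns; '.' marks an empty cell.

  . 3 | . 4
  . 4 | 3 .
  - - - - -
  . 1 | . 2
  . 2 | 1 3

Step 1. [r2c1∈{1,2}] 2 has one home in row 2: r2c1 ⇒ r2c1=2.
Step 2. [r4c1∈{4}] nothing but 4 survives at r4c1, so r4c1=4.
Step 3. [r3c3∈{4}] r3c3 has the single candidate 4. So r3c3=4.
Step 4. [r2c4∈{1}] only 1 remains possible at r2c4. So r2c4=1.
Step 5. [r1c1∈{1}] r1c1 has the single candidate 1 ⇒ r1c1=1.
Step 6. [r3c1∈{3}] only 3 remains possible at r3c1, so r3c1=3.
Step 7. [r1c3∈{2}] r1c3's peers cover all but 2, so r1c3=2.

Answer: 1 3 2 4 / 2 4 3 1 / 3 1 4 2 / 4 2 1 3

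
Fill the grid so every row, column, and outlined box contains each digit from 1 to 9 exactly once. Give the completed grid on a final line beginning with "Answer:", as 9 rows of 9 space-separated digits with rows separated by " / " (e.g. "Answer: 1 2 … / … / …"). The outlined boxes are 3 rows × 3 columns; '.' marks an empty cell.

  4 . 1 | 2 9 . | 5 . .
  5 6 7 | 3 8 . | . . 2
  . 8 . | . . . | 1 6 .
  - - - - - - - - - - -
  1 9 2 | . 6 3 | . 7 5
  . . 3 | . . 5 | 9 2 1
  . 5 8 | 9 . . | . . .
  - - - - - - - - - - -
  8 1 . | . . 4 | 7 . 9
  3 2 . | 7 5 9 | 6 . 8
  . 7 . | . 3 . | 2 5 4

Step 1. [r3c6∈{7}] r3c6 is down to just 7 ⇒ r3c6=7.
Step 2. [r6c5∈{1,2,4,7}] across col 5, 1 lands solely at r6c5 ⇒ r6c5=1.
Step 3. [r9c6∈{1,6,8}] r9c6 is the only open cell in col 6 admitting 8, so r9c6=8.
Step 4. [r5c1∈{6,7}] r5c1 is the only open cell in row 5 admitting 6 ⇒ r5c1=6.
Step 5. [r6c7∈{3,4}] across col 7, 3 lands solely at r6c7. So r6c7=3.
Step 6. [r1c2∈{3}] r1c2 is down to just 3, so r1c2=3.
Step 7. [r6c8∈{4}] r6c8 has the single candidate 4 ⇒ r6c8=4.
Step 8. [r4c4∈{4,8}] across row 4, 4 lands solely at r4c4. So r4c4=4.
Step 9. [r3c3∈{9}] r3c3's peers cover all but 9 ⇒ r3c3=9.
Step 10. [r9c3∈{6}] r9c3 is down to just 6. So r9c3=6.
Step 11. [r4c7∈{8}] nothing but 8 survives at r4c7 ⇒ r4c7=8.
Step 12. [r7c3∈{5}] r7c3 has the single candidate 5. So r7c3=5.
Step 13. [r2c8∈{9}] only 9 remains possible at r2c8 ⇒ r2c8=9.
Step 14. [r2c7∈{4}] r2c7 is down to just 4 ⇒ r2c7=4.
Step 15. [r1c8∈{8}] r1c8 has the single candidate 8, so r1c8=8.
Step 16. [r3c1∈{2}] r3c1 has the single candidate 2. So r3c1=2.
Step 17. [r1c9∈{7}] nothing but 7 survives at r1c9 ⇒ r1c9=7.
Step 18. [r6c6∈{2}] only 2 remains possible at r6c6. So r6c6=2.
Step 19. [r6c1∈{7}] r6c1's peers cover all but 7 ⇒ r6c1=7.
Step 20. [r5c2∈{4}] r5c2 has the single candidate 4, so r5c2=4.
Step 21. [r5c4∈{8}] nothing but 8 survives at r5c4, so r5c4=8.
Step 22. [r7c5∈{2}] only 2 remains possible at r7c5. So r7c5=2.
Step 23. [r7c8∈{3}] r7c8 has the single candidate 3, so r7c8=3.
Step 24. [r9c4∈{1}] nothing but 1 survives at r9c4 ⇒ r9c4=1.
Step 25. [r8c8∈{1}] r8c8 is down to just 1, so r8c8=1.
Step 26. [r3c4∈{5}] nothing but 5 survives at r3c4. So r3c4=5.
Step 27. [r1c6∈{6}] r1c6 is down to just 6 ⇒ r1c6=6.
Step 28. [r7c4∈{6}] nothing but 6 survives at r7c4 ⇒ r7c4=6.
Step 29. [r3c5∈{4}] r3c5 has the single candidate 4 ⇒ r3c5=4.
Step 30. [r8c3∈{4}] nothing but 4 survives at r8c3 ⇒ r8c3=4.
Step 31. [r5c5∈{7}] r5c5 has the single candidate 7, so r5c5=7.
Step 32. [r9c1∈{9}] nothing but 9 survives at r9c1. So r9c1=9.
Step 33. [r2c6∈{1}] r2c6 has the single candidate 1. So r2c6=1.
Step 34. [r3c9∈{3}] r3c9's peers cover all but 3. So r3c9=3.
Step 35. [r6c9∈{6}] r6c9's peers cover all but 6, so r6c9=6.

Answer: 4 3 1 2 9 6 5 8 7 / 5 6 7 3 8 1 4 9 2 / 2 8 9 5 4 7 1 6 3 / 1 9 2 4 6 3 8 7 5 / 6 4 3 8 7 5 9 2 1 / 7 5 8 9 1 2 3 4 6 / 8 1 5 6 2 4 7 3 9 / 3 2 4 7 5 9 6 1 8 / 9 7 6 1 3 8 2 5 4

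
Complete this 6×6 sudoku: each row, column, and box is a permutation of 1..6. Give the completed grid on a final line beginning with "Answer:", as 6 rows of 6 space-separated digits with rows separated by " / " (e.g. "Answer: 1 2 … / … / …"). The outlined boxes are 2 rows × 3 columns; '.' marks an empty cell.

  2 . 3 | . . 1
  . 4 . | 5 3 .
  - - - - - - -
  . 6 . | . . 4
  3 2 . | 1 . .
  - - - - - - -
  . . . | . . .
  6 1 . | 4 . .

Step 1. [r6c6∈{2,3,5}] in row 6, 3 fits only at r6c6 ⇒ r6c6=3.
Step 2. [r1c4∈{6}] only 6 remains possible at r1c4 ⇒ r1c4=6.
Step 3. [r5c4∈{2}] nothing but 2 survives at r5c4 ⇒ r5c4=2.
Step 4. [r6c5∈{5}] r6c5 has the single candidate 5. So r6c5=5.
Step 5. [r4c3∈{4,5}] 4 has one home in row 4: r4c3. So r4c3=4.
Step 6. [r5c3∈{5}] r5c3 has the single candidate 5 ⇒ r5c3=5.
Step 7. [r5c6∈{6}] r5c6 has the single candidate 6, so r5c6=6.
Step 8. [r2c1∈{1}] r2c1 has the single candidate 1, so r2c1=1.
Step 9. [r3c4∈{3}] only 3 remains possible at r3c4. So r3c4=3.
Step 10. [r5c1∈{4}] r5c1 has the single candidate 4. So r5c1=4.
Step 11. [r4c6∈{5}] r4c6 has the single candidate 5, so r4c6=5.
Step 12. [r5c2∈{3}] r5c2 is down to just 3. So r5c2=3.
Step 13. [r4c5∈{6}] r4c5 is down to just 6, so r4c5=6.
Step 14. [r5c5∈{1}] r5c5 has the single candidate 1 ⇒ r5c5=1.
Step 15. [r3c5∈{2}] r3c5 has the single candidate 2. So r3c5=2.
Step 16. [r2c6∈{2}] only 2 remains possible at r2c6 ⇒ r2c6=2.
Step 17. [r3c1∈{5}] r3c1 has the single candidate 5. So r3c1=5.
Step 18. [r3c3∈{1}] nothing but 1 survives at r3c3 ⇒ r3c3=1.
Step 19. [r1c5∈{4}] only 4 remains possible at r1c5. So r1c5=4.
Step 20. [r6c3∈{2}] r6c3 is down to just 2. So r6c3=2.
Step 21. [r2c3∈{6}] r2c3 has the single candidate 6, so r2c3=6.
Step 22. [r1c2∈{5}] r1c2's peers cover all but 5 ⇒ r1c2=5.

Answer: 2 5 3 6 4 1 / 1 4 6 5 3 2 / 5 6 1 3 2 4 / 3 2 4 1 6 5 / 4 3 5 2 1 6 / 6 1 2 4 5 3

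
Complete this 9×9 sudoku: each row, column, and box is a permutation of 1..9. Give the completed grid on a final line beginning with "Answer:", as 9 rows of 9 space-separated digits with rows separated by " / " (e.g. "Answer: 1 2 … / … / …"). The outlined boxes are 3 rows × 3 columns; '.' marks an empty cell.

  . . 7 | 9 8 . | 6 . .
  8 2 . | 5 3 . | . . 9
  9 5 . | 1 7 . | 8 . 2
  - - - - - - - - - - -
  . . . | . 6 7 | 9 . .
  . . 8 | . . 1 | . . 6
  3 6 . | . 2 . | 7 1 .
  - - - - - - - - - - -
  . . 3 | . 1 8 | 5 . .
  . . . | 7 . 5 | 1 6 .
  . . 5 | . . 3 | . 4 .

Step 1. [r6c9∈{4,5,8}] r6c9 is the only open cell in row 6 admitting 5 ⇒ r6c9=5.
Step 2. [r5c7∈{2,3,4}] across col 7, 3 lands solely at r5c7 ⇒ r5c7=3.
Step 3. [r5c4∈{4}] r5c4's peers cover all but 4 ⇒ r5c4=4.
Step 4. [r6c3∈{4,9}] in row 6, 4 fits only at r6c3. So r6c3=4.
Step 5. [r5c2∈{7,9}] in box 4, 9 fits only at r5c2 ⇒ r5c2=9.
Step 6. [r4c2∈{1}] r4c2 has the single candidate 1 ⇒ r4c2=1.
Step 7. [r7c9∈{7}] r7c9's peers cover all but 7. So r7c9=7.
Step 8. [r7c2∈{4}] nothing but 4 survives at r7c2. So r7c2=4.
Step 9. [r8c1∈{2}] only 2 remains possible at r8c1. So r8c1=2.
Step 10. [r3c6∈{4,6}] in row 3, 4 fits only at r3c6. So r3c6=4.
Step 11. [r1c9∈{1,3,4}] 1 has one home in col 9: r1c9, so r1c9=1.
Step 12. [r4c8∈{2,8}] col 8 places 8 nowhere but r4c8, so r4c8=8.
Step 13. [r5c1∈{5,7}] 7 has one home in row 5: r5c1 ⇒ r5c1=7.
Step 14. [r9c9∈{8}] r9c9 has the single candidate 8 ⇒ r9c9=8.
Step 15. [r7c1∈{6}] r7c1 is down to just 6, so r7c1=6.
Step 16. [r7c4∈{2}] r7c4 has the single candidate 2. So r7c4=2.
Step 17. [r3c3∈{6}] nothing but 6 survives at r3c3 ⇒ r3c3=6.
Step 18. [r9c5∈{9}] r9c5 has the single candidate 9 ⇒ r9c5=9.
Step 19. [r3c8∈{3}] r3c8 is down to just 3, so r3c8=3.
Step 20. [r4c1∈{5}] nothing but 5 survives at r4c1. So r4c1=5.
Step 21. [r1c8∈{5}] nothing but 5 survives at r1c8. So r1c8=5.
Step 22. [r2c7∈{4}] r2c7 is down to just 4, so r2c7=4.
Step 23. [r4c9∈{4}] r4c9 has the single candidate 4 ⇒ r4c9=4.
Step 24. [r6c4∈{8}] r6c4's peers cover all but 8, so r6c4=8.
Step 25. [r4c3∈{2}] r4c3 is down to just 2 ⇒ r4c3=2.
Step 26. [r4c4∈{3}] only 3 remains possible at r4c4, so r4c4=3.
Step 27. [r1c2∈{3}] only 3 remains possible at r1c2, so r1c2=3.
Step 28. [r2c3∈{1}] nothing but 1 survives at r2c3 ⇒ r2c3=1.
Step 29. [r2c6∈{6}] r2c6 has the single candidate 6 ⇒ r2c6=6.
Step 30. [r2c8∈{7}] r2c8's peers cover all but 7 ⇒ r2c8=7.
Step 31. [r8c9∈{3}] nothing but 3 survives at r8c9, so r8c9=3.
Step 32. [r7c8∈{9}] nothing but 9 survives at r7c8, so r7c8=9.
Step 33. [r5c5∈{5}] r5c5 is down to just 5 ⇒ r5c5=5.
Step 34. [r9c2∈{7}] r9c2 has the single candidate 7. So r9c2=7.
Step 35. [r1c6∈{2}] r1c6's peers cover all but 2. So r1c6=2.
Step 36. [r9c4∈{6}] r9c4's peers cover all but 6 ⇒ r9c4=6.
Step 37. [r8c2∈{8}] r8c2's peers cover all but 8 ⇒ r8c2=8.
Step 38. [r1c1∈{4}] nothing but 4 survives at r1c1, so r1c1=4.
Step 39. [r9c1∈{1}] only 1 remains possible at r9c1, so r9c1=1.
Step 40. [r9c7∈{2}] r9c7 is down to just 2 ⇒ r9c7=2.
Step 41. [r8c5∈{4}] r8c5's peers cover all but 4. So r8c5=4.
Step 42. [r6c6∈{9}] nothing but 9 survives at r6c6, so r6c6=9.
Step 43. [r5c8∈{2}] only 2 remains possible at r5c8. So r5c8=2.
Step 44. [r8c3∈{9}] r8c3's peers cover all but 9, so r8c3=9.

Answer: 4 3 7 9 8 2 6 5 1 / 8 2 1 5 3 6 4 7 9 / 9 5 6 1 7 4 8 3 2 / 5 1 2 3 6 7 9 8 4 / 7 9 8 4 5 1 3 2 6 / 3 6 4 8 2 9 7 1 5 / 6 4 3 2 1 8 5 9 7 / 2 8 9 7 4 5 1 6 3 / 1 7 5 6 9 3 2 4 8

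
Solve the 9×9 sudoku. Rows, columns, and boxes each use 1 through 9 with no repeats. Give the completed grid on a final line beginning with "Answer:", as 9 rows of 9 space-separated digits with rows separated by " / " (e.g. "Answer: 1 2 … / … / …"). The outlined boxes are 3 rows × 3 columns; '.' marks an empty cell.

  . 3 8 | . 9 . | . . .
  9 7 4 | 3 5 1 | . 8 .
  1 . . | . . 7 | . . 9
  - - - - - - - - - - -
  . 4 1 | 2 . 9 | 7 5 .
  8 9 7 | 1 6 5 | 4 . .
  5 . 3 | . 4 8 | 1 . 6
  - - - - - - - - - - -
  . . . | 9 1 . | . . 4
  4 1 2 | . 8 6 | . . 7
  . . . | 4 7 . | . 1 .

Step 1. [r2c9∈{2}] nothing but 2 survives at r2c9, so r2c9=2.
Step 2. [r2c7∈{6}] nothing but 6 survives at r2c7 ⇒ r2c7=6.
Step 3. [r1c7∈{5}] r1c7's peers cover all but 5, so r1c7=5.
Step 4. [r7c8∈{2,3,6}] 6 has one home in col 8: r7c8. So r7c8=6.
Step 5. [r3c7∈{3}] r3c7's peers cover all but 3 ⇒ r3c7=3.
Step 6. [r7c3∈{5}] r7c3 is down to just 5, so r7c3=5.
Step 7. [r3c3∈{6}] nothing but 6 survives at r3c3, so r3c3=6.
Step 8. [r5c9∈{3}] r5c9's peers cover all but 3, so r5c9=3.
Step 9. [r9c2∈{6,8}] in col 2, 6 fits only at r9c2. So r9c2=6.
Step 10. [r8c7∈{9}] r8c7 has the single candidate 9 ⇒ r8c7=9.
Step 11. [r3c5∈{2}] only 2 remains possible at r3c5. So r3c5=2.
Step 12. [r9c1∈{3}] only 3 remains possible at r9c1. So r9c1=3.
Step 13. [r9c6∈{2}] r9c6 has the single candidate 2 ⇒ r9c6=2.
Step 14. [r9c7∈{8}] only 8 remains possible at r9c7, so r9c7=8.
Step 15. [r1c8∈{4,7}] row 1 places 7 nowhere but r1c8, so r1c8=7.
Step 16. [r5c8∈{2}] r5c8 has the single candidate 2, so r5c8=2.
Step 17. [r8c8∈{3}] nothing but 3 survives at r8c8, so r8c8=3.
Step 18. [r6c4∈{7}] r6c4's peers cover all but 7, so r6c4=7.
Step 19. [r4c1∈{6}] r4c1 is down to just 6. So r4c1=6.
Step 20. [r4c9∈{8}] r4c9 is down to just 8, so r4c9=8.
Step 21. [r1c9∈{1}] r1c9's peers cover all but 1, so r1c9=1.
Step 22. [r1c4∈{6}] only 6 remains possible at r1c4. So r1c4=6.
Step 23. [r6c8∈{9}] nothing but 9 survives at r6c8 ⇒ r6c8=9.
Step 24. [r8c4∈{5}] r8c4 has the single candidate 5. So r8c4=5.
Step 25. [r1c6∈{4}] only 4 remains possible at r1c6 ⇒ r1c6=4.
Step 26. [r7c2∈{8}] only 8 remains possible at r7c2. So r7c2=8.
Step 27. [r3c2∈{5}] nothing but 5 survives at r3c2 ⇒ r3c2=5.
Step 28. [r9c9∈{5}] nothing but 5 survives at r9c9, so r9c9=5.
Step 29. [r7c6∈{3}] r7c6's peers cover all but 3, so r7c6=3.
Step 30. [r9c3∈{9}] r9c3 is down to just 9, so r9c3=9.
Step 31. [r4c5∈{3}] only 3 remains possible at r4c5 ⇒ r4c5=3.
Step 32. [r7c1∈{7}] r7c1 is down to just 7. So r7c1=7.
Step 33. [r1c1∈{2}] r1c1 is down to just 2. So r1c1=2.
Step 34. [r7c7∈{2}] only 2 remains possible at r7c7 ⇒ r7c7=2.
Step 35. [r3c8∈{4}] r3c8 is down to just 4. So r3c8=4.
Step 36. [r3c4∈{8}] r3c4 is down to just 8, so r3c4=8.
Step 37. [r6c2∈{2}] r6c2 is down to just 2. So r6c2=2.

Answer: 2 3 8 6 9 4 5 7 1 / 9 7 4 3 5 1 6 8 2 / 1 5 6 8 2 7 3 4 9 / 6 4 1 2 3 9 7 5 8 / 8 9 7 1 6 5 4 2 3 / 5 2 3 7 4 8 1 9 6 / 7 8 5 9 1 3 2 6 4 / 4 1 2 5 8 6 9 3 7 / 3 6 9 4 7 2 8 1 5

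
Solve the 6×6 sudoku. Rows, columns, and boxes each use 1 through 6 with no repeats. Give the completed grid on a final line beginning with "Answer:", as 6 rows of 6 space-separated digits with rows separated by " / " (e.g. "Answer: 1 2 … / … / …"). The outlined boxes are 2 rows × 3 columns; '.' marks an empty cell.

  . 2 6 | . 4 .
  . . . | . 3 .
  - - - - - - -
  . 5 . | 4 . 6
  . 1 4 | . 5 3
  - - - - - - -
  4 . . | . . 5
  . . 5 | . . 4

Step 1. [r4c4∈{2}] only 2 remains possible at r4c4. So r4c4=2.
Step 2. [r2c3∈{1}] nothing but 1 survives at r2c3 ⇒ r2c3=1.
Step 3. [r6c1∈{1,2,3,6}] 1 has one home in col 1: r6c1 ⇒ r6c1=1.
Step 4. [r2c4∈{5,6}] r2c4 is the only open cell in row 2 admitting 6, so r2c4=6.
Step 5. [r5c3∈{2,3}] in box 5, 2 fits only at r5c3 ⇒ r5c3=2.
Step 6. [r6c4∈{3}] r6c4 has the single candidate 3. So r6c4=3.
Step 7. [r5c4∈{1}] nothing but 1 survives at r5c4 ⇒ r5c4=1.
Step 8. [r6c2∈{6}] r6c2's peers cover all but 6. So r6c2=6.
Step 9. [r1c1∈{3,5}] in row 1, 3 fits only at r1c1, so r1c1=3.
Step 10. [r1c4∈{5}] r1c4 is down to just 5 ⇒ r1c4=5.
Step 11. [r2c1∈{5}] only 5 remains possible at r2c1, so r2c1=5.
Step 12. [r3c5∈{1}] only 1 remains possible at r3c5. So r3c5=1.
Step 13. [r5c5∈{6}] r5c5 is down to just 6. So r5c5=6.
Step 14. [r3c3∈{3}] r3c3's peers cover all but 3. So r3c3=3.
Step 15. [r4c1∈{6}] r4c1 has the single candidate 6. So r4c1=6.
Step 16. [r6c5∈{2}] r6c5 is down to just 2. So r6c5=2.
Step 17. [r5c2∈{3}] r5c2 has the single candidate 3 ⇒ r5c2=3.
Step 18. [r1c6∈{1}] r1c6 has the single candidate 1, so r1c6=1.
Step 19. [r3c1∈{2}] r3c1 is down to just 2, so r3c1=2.
Step 20. [r2c2∈{4}] r2c2 is down to just 4. So r2c2=4.
Step 21. [r2c6∈{2}] r2c6's peers cover all but 2 ⇒ r2c6=2.

Answer: 3 2 6 5 4 1 / 5 4 1 6 3 2 / 2 5 3 4 1 6 / 6 1 4 2 5 3 / 4 3 2 1 6 5 / 1 6 5 3 2 4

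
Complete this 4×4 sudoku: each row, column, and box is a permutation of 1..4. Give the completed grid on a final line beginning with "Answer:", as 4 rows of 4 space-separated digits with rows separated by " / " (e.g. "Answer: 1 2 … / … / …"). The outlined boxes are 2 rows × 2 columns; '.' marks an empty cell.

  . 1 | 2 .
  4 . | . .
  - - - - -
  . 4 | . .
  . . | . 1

Step 1. [r1c1∈{3}] r1c1 has the single candidate 3. So r1c1=3.
Step 2. [r3c3∈{3}] r3c3's peers cover all but 3. So r3c3=3.
Step 3. [r4c1∈{2}] r4c1's peers cover all but 2. So r4c1=2.
Step 4. [r3c1∈{1}] r3c1 is down to just 1, so r3c1=1.
Step 5. [r3c4∈{2}] r3c4 has the single candidate 2 ⇒ r3c4=2.
Step 6. [r2c4∈{3}] only 3 remains possible at r2c4 ⇒ r2c4=3.
Step 7. [r4c3∈{4}] r4c3 has the single candidate 4. So r4c3=4.
Step 8. [r2c3∈{1}] r2c3 is down to just 1. So r2c3=1.
Step 9. [r4c2∈{3}] r4c2 is down to just 3. So r4c2=3.
Step 10. [r1c4∈{4}] nothing but 4 survives at r1c4. So r1c4=4.
Step 11. [r2c2∈{2}] only 2 remains possible at r2c2 ⇒ r2c2=2.

Answer: 3 1 2 4 / 4 2 1 3 / 1 4 3 2 / 2 3 4 1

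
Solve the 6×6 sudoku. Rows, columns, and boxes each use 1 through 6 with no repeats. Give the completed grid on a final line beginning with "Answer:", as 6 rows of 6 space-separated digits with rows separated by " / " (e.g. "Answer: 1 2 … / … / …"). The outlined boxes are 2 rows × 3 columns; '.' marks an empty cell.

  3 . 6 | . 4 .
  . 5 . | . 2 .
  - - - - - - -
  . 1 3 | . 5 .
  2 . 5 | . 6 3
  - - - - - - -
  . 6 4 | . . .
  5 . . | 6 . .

Step 1. [r5c1∈{1}] r5c1 is down to just 1, so r5c1=1.
Step 2. [r6c6∈{1,2,4}] r6c6 is the only open cell in row 6 admitting 4, so r6c6=4.
Step 3. [r4c4∈{1,4}] across row 4, 1 lands solely at r4c4, so r4c4=1.
Step 4. [r3c4∈{2,4}] 4 has one home in col 4: r3c4. So r3c4=4.
Step 5. [r5c4∈{2,3,5}] across col 4, 2 lands solely at r5c4, so r5c4=2.
Step 6. [r1c6∈{1,5}] row 1 places 1 nowhere but r1c6 ⇒ r1c6=1.
Step 7. [r6c2∈{2,3}] col 2 places 3 nowhere but r6c2, so r6c2=3.
Step 8. [r2c3∈{1}] r2c3's peers cover all but 1 ⇒ r2c3=1.
Step 9. [r6c3∈{2}] r6c3's peers cover all but 2. So r6c3=2.
Step 10. [r2c1∈{4}] r2c1 has the single candidate 4 ⇒ r2c1=4.
Step 11. [r1c2∈{2}] only 2 remains possible at r1c2. So r1c2=2.
Step 12. [r2c6∈{6}] r2c6 is down to just 6. So r2c6=6.
Step 13. [r3c1∈{6}] nothing but 6 survives at r3c1. So r3c1=6.
Step 14. [r6c5∈{1}] only 1 remains possible at r6c5. So r6c5=1.
Step 15. [r1c4∈{5}] r1c4 is down to just 5 ⇒ r1c4=5.
Step 16. [r2c4∈{3}] r2c4's peers cover all but 3. So r2c4=3.
Step 17. [r4c2∈{4}] only 4 remains possible at r4c2. So r4c2=4.
Step 18. [r5c5∈{3}] nothing but 3 survives at r5c5, so r5c5=3.
Step 19. [r5c6∈{5}] nothing but 5 survives at r5c6, so r5c6=5.
Step 20. [r3c6∈{2}] r3c6 has the single candidate 2, so r3c6=2.

Answer: 3 2 6 5 4 1 / 4 5 1 3 2 6 / 6 1 3 4 5 2 / 2 4 5 1 6 3 / 1 6 4 2 3 5 / 5 3 2 6 1 4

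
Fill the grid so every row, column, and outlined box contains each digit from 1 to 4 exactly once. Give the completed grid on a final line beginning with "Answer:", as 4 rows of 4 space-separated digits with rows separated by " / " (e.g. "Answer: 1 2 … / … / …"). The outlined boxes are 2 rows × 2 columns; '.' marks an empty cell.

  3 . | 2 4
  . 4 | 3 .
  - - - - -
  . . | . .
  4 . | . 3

Step 1. [r4c3∈{1}] r4c3 has the single candidate 1. So r4c3=1.
Step 2. [r4c2∈{2}] r4c2 is down to just 2. So r4c2=2.
Step 3. [r3c1∈{1}] only 1 remains possible at r3c1, so r3c1=1.
Step 4. [r2c4∈{1}] only 1 remains possible at r2c4 ⇒ r2c4=1.
Step 5. [r3c3∈{4}] only 4 remains possible at r3c3. So r3c3=4.
Step 6. [r2c1∈{2}] only 2 remains possible at r2c1 ⇒ r2c1=2.
Step 7. [r1c2∈{1}] nothing but 1 survives at r1c2. So r1c2=1.
Step 8. [r3c4∈{2}] nothing but 2 survives at r3c4 ⇒ r3c4=2.
Step 9. [r3c2∈{3}] nothing but 3 survives at r3c2, so r3c2=3.

Answer: 3 1 2 4 / 2 4 3 1 / 1 3 4 2 / 4 2 1 3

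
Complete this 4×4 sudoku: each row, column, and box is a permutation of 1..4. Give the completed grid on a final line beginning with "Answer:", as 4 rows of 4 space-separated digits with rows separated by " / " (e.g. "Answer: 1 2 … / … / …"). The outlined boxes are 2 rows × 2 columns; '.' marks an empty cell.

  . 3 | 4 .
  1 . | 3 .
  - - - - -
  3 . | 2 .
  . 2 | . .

Step 1. [r1c4∈{1,2}] r1c4 is the only open cell in row 1 admitting 1. So r1c4=1.
Step 2. [r4c1∈{4}] r4c1 has the single candidate 4, so r4c1=4.
Step 3. [r2c4∈{2}] only 2 remains possible at r2c4 ⇒ r2c4=2.
Step 4. [r3c4∈{4}] r3c4 is down to just 4. So r3c4=4.
Step 5. [r4c3∈{1}] r4c3 has the single candidate 1, so r4c3=1.
Step 6. [r4c4∈{3}] nothing but 3 survives at r4c4, so r4c4=3.
Step 7. [r2c2∈{4}] r2c2's peers cover all but 4, so r2c2=4.
Step 8. [r3c2∈{1}] r3c2 is down to just 1, so r3c2=1.
Step 9. [r1c1∈{2}] only 2 remains possible at r1c1, so r1c1=2.

Answer: 2 3 4 1 / 1 4 3 2 / 3 1 2 4 / 4 2 1 3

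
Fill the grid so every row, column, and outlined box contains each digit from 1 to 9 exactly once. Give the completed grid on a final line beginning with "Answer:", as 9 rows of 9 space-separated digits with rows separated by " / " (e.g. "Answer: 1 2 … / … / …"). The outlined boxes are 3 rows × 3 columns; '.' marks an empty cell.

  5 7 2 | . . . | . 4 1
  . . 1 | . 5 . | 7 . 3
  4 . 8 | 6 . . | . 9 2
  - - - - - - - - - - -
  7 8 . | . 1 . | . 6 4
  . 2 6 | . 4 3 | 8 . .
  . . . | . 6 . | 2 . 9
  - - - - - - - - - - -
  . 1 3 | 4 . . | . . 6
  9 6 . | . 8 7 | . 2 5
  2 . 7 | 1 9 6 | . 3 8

Step 1. [r5c4∈{5,7,9}] 9 has one home in row 5: r5c4 ⇒ r5c4=9.
Step 2. [r5c8∈{1,5,7}] row 5 places 5 nowhere but r5c8. So r5c8=5.
Step 3. [r7c6∈{2,5}] across row 7, 5 lands solely at r7c6, so r7c6=5.
Step 4. [r6c6∈{8}] nothing but 8 survives at r6c6 ⇒ r6c6=8.
Step 5. [r8c3∈{4}] only 4 remains possible at r8c3. So r8c3=4.
Step 6. [r6c3∈{5}] r6c3 has the single candidate 5, so r6c3=5.
Step 7. [r6c1∈{1,3}] col 1 places 3 nowhere but r6c1 ⇒ r6c1=3.
Step 8. [r1c5∈{3}] nothing but 3 survives at r1c5 ⇒ r1c5=3.
Step 9. [r2c6∈{2,4,9}] across row 2, 4 lands solely at r2c6 ⇒ r2c6=4.
Step 10. [r2c4∈{2,8}] r2c4 is the only open cell in row 2 admitting 2, so r2c4=2.
Step 11. [r6c4∈{7}] r6c4 has the single candidate 7. So r6c4=7.
Step 12. [r2c1∈{6}] nothing but 6 survives at r2c1. So r2c1=6.
Step 13. [r8c7∈{1}] nothing but 1 survives at r8c7, so r8c7=1.
Step 14. [r1c7∈{6}] r1c7 is down to just 6. So r1c7=6.
Step 15. [r4c7∈{3}] nothing but 3 survives at r4c7, so r4c7=3.
Step 16. [r8c4∈{3}] r8c4 is down to just 3, so r8c4=3.
Step 17. [r6c2∈{4}] r6c2 is down to just 4. So r6c2=4.
Step 18. [r1c6∈{9}] r1c6 has the single candidate 9, so r1c6=9.
Step 19. [r3c2∈{3}] nothing but 3 survives at r3c2, so r3c2=3.
Step 20. [r4c4∈{5}] r4c4 has the single candidate 5, so r4c4=5.
Step 21. [r7c8∈{7}] nothing but 7 survives at r7c8. So r7c8=7.
Step 22. [r1c4∈{8}] r1c4 is down to just 8. So r1c4=8.
Step 23. [r4c3∈{9}] r4c3 is down to just 9. So r4c3=9.
Step 24. [r2c2∈{9}] only 9 remains possible at r2c2, so r2c2=9.
Step 25. [r7c1∈{8}] r7c1 is down to just 8 ⇒ r7c1=8.
Step 26. [r7c7∈{9}] nothing but 9 survives at r7c7, so r7c7=9.
Step 27. [r2c8∈{8}] only 8 remains possible at r2c8. So r2c8=8.
Step 28. [r9c2∈{5}] r9c2 is down to just 5, so r9c2=5.
Step 29. [r5c1∈{1}] nothing but 1 survives at r5c1. So r5c1=1.
Step 30. [r3c5∈{7}] r3c5 has the single candidate 7, so r3c5=7.
Step 31. [r4c6∈{2}] r4c6's peers cover all but 2. So r4c6=2.
Step 32. [r7c5∈{2}] r7c5 has the single candidate 2, so r7c5=2.
Step 33. [r3c7∈{5}] only 5 remains possible at r3c7, so r3c7=5.
Step 34. [r5c9∈{7}] nothing but 7 survives at r5c9, so r5c9=7.
Step 35. [r6c8∈{1}] r6c8 is down to just 1. So r6c8=1.
Step 36. [r9c7∈{4}] r9c7's peers cover all but 4 ⇒ r9c7=4.
Step 37. [r3c6∈{1}] r3c6 has the single candidate 1, so r3c6=1.

Answer: 5 7 2 8 3 9 6 4 1 / 6 9 1 2 5 4 7 8 3 / 4 3 8 6 7 1 5 9 2 / 7 8 9 5 1 2 3 6 4 / 1 2 6 9 4 3 8 5 7 / 3 4 5 7 6 8 2 1 9 / 8 1 3 4 2 5 9 7 6 / 9 6 4 3 8 7 1 2 5 / 2 5 7 1 9 6 4 3 8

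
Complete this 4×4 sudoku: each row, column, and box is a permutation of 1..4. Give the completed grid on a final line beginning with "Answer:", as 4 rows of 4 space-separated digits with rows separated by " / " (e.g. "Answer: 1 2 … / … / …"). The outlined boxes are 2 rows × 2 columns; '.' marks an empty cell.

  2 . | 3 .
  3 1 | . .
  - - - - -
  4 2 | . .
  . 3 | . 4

Step 1. [r3c3∈{1}] r3c3 has the single candidate 1. So r3c3=1.
Step 2. [r4c3∈{2}] r4c3's peers cover all but 2 ⇒ r4c3=2.
Step 3. [r2c3∈{4}] only 4 remains possible at r2c3 ⇒ r2c3=4.
Step 4. [r1c2∈{4}] r1c2 has the single candidate 4 ⇒ r1c2=4.
Step 5. [r4c1∈{1}] r4c1 is down to just 1 ⇒ r4c1=1.
Step 6. [r3c4∈{3}] r3c4 has the single candidate 3. So r3c4=3.
Step 7. [r1c4∈{1}] nothing but 1 survives at r1c4 ⇒ r1c4=1.
Step 8. [r2c4∈{2}] r2c4 is down to just 2, so r2c4=2.

Answer: 2 4 3 1 / 3 1 4 2 / 4 2 1 3 / 1 3 2 4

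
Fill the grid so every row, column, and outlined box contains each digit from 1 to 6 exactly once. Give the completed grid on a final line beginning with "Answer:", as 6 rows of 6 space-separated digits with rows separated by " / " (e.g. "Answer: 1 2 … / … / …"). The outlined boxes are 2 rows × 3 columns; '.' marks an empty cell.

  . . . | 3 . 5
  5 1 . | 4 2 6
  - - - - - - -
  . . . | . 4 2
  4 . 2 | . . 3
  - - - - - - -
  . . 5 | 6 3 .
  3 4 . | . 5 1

Step 1. [r3c3∈{1,3,6}] col 3 places 1 nowhere but r3c3. So r3c3=1.
Step 2. [r3c1∈{6}] r3c1 is down to just 6. So r3c1=6.
Step 3. [r1c2∈{2,6}] r1c2 is the only open cell in col 2 admitting 6 ⇒ r1c2=6.
Step 4. [r4c2∈{5}] r4c2 is down to just 5, so r4c2=5.
Step 5. [r4c4∈{1}] r4c4's peers cover all but 1 ⇒ r4c4=1.
Step 6. [r5c1∈{1,2}] in row 5, 1 fits only at r5c1. So r5c1=1.
Step 7. [r4c5∈{6}] r4c5 has the single candidate 6, so r4c5=6.
Step 8. [r1c1∈{2}] only 2 remains possible at r1c1 ⇒ r1c1=2.
Step 9. [r5c2∈{2}] nothing but 2 survives at r5c2, so r5c2=2.
Step 10. [r1c5∈{1}] only 1 remains possible at r1c5. So r1c5=1.
Step 11. [r6c4∈{2}] r6c4 is down to just 2 ⇒ r6c4=2.
Step 12. [r3c4∈{5}] nothing but 5 survives at r3c4. So r3c4=5.
Step 13. [r6c3∈{6}] only 6 remains possible at r6c3, so r6c3=6.
Step 14. [r3c2∈{3}] r3c2 has the single candidate 3 ⇒ r3c2=3.
Step 15. [r5c6∈{4}] only 4 remains possible at r5c6 ⇒ r5c6=4.
Step 16. [r2c3∈{3}] r2c3 has the single candidate 3, so r2c3=3.
Step 17. [r1c3∈{4}] r1c3 is down to just 4 ⇒ r1c3=4.

Answer: 2 6 4 3 1 5 / 5 1 3 4 2 6 / 6 3 1 5 4 2 / 4 5 2 1 6 3 / 1 2 5 6 3 4 / 3 4 6 2 5 1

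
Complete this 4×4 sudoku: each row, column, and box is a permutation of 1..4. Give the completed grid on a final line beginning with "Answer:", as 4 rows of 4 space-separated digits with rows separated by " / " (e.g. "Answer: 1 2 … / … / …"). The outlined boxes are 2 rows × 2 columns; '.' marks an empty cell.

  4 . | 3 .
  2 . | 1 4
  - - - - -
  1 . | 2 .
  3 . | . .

Step 1. [r4c3∈{4}] r4c3 has the single candidate 4 ⇒ r4c3=4.
Step 2. [r3c2∈{4}] only 4 remains possible at r3c2 ⇒ r3c2=4.
Step 3. [r1c4∈{2}] r1c4's peers cover all but 2. So r1c4=2.
Step 4. [r2c2∈{3}] only 3 remains possible at r2c2 ⇒ r2c2=3.
Step 5. [r4c2∈{2}] nothing but 2 survives at r4c2. So r4c2=2.
Step 6. [r3c4∈{3}] r3c4's peers cover all but 3. So r3c4=3.
Step 7. [r1c2∈{1}] r1c2's peers cover all but 1 ⇒ r1c2=1.
Step 8. [r4c4∈{1}] r4c4 has the single candidate 1. So r4c4=1.

Answer: 4 1 3 2 / 2 3 1 4 / 1 4 2 3 / 3 2 4 1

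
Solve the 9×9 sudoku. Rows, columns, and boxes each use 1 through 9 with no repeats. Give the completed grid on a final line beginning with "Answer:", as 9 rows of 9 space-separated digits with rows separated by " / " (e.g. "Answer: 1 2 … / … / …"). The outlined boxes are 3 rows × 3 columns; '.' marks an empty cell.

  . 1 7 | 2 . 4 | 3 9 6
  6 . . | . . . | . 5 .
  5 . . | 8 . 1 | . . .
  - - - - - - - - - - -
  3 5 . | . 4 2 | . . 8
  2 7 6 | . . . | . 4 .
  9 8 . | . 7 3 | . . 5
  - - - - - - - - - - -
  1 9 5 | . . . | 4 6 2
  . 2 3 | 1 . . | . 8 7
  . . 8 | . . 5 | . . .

Step 1. [r9c4∈{3,4,6,7,9}] in col 4, 4 fits only at r9c4. So r9c4=4.
Step 2. [r5c5∈{1,5,8,9}] in col 5, 1 fits only at r5c5 ⇒ r5c5=1.
Step 3. [r5c7∈{9}] r5c7's peers cover all but 9. So r5c7=9.
Step 4. [r9c7∈{1}] only 1 remains possible at r9c7 ⇒ r9c7=1.
Step 5. [r3c5∈{3,6,9}] row 3 places 6 nowhere but r3c5 ⇒ r3c5=6.
Step 6. [r3c9∈{4}] r3c9 has the single candidate 4. So r3c9=4.
Step 7. [r8c5∈{9}] r8c5 has the single candidate 9. So r8c5=9.
Step 8. [r2c5∈{3}] r2c5 has the single candidate 3 ⇒ r2c5=3.
Step 9. [r2c6∈{7,9}] 9 has one home in col 6: r2c6, so r2c6=9.
Step 10. [r4c3∈{1}] r4c3 is down to just 1, so r4c3=1.
Step 11. [r2c4∈{7}] r2c4 has the single candidate 7, so r2c4=7.
Step 12. [r4c8∈{7}] r4c8's peers cover all but 7 ⇒ r4c8=7.
Step 13. [r3c8∈{2}] r3c8 has the single candidate 2, so r3c8=2.
Step 14. [r6c4∈{6}] only 6 remains possible at r6c4 ⇒ r6c4=6.
Step 15. [r6c3∈{4}] only 4 remains possible at r6c3, so r6c3=4.
Step 16. [r5c9∈{3}] r5c9 has the single candidate 3. So r5c9=3.
Step 17. [r5c6∈{8}] r5c6's peers cover all but 8. So r5c6=8.
Step 18. [r4c7∈{6}] r4c7 has the single candidate 6 ⇒ r4c7=6.
Step 19. [r9c5∈{2}] r9c5 has the single candidate 2 ⇒ r9c5=2.
Step 20. [r7c6∈{7}] r7c6 has the single candidate 7, so r7c6=7.
Step 21. [r2c9∈{1}] nothing but 1 survives at r2c9 ⇒ r2c9=1.
Step 22. [r9c1∈{7}] only 7 remains possible at r9c1. So r9c1=7.
Step 23. [r3c7∈{7}] r3c7's peers cover all but 7. So r3c7=7.
Step 24. [r5c4∈{5}] r5c4 is down to just 5 ⇒ r5c4=5.
Step 25. [r8c6∈{6}] r8c6 is down to just 6, so r8c6=6.
Step 26. [r8c1∈{4}] only 4 remains possible at r8c1. So r8c1=4.
Step 27. [r2c7∈{8}] r2c7's peers cover all but 8 ⇒ r2c7=8.
Step 28. [r3c3∈{9}] r3c3 is down to just 9, so r3c3=9.
Step 29. [r8c7∈{5}] r8c7's peers cover all but 5, so r8c7=5.
Step 30. [r2c2∈{4}] nothing but 4 survives at r2c2, so r2c2=4.
Step 31. [r9c9∈{9}] r9c9 is down to just 9, so r9c9=9.
Step 32. [r7c5∈{8}] nothing but 8 survives at r7c5. So r7c5=8.
Step 33. [r7c4∈{3}] r7c4's peers cover all but 3 ⇒ r7c4=3.
Step 34. [r6c8∈{1}] only 1 remains possible at r6c8 ⇒ r6c8=1.
Step 35. [r3c2∈{3}] r3c2 is down to just 3 ⇒ r3c2=3.
Step 36. [r6c7∈{2}] r6c7 is down to just 2. So r6c7=2.
Step 37. [r1c5∈{5}] only 5 remains possible at r1c5 ⇒ r1c5=5.
Step 38. [r9c2∈{6}] r9c2 is down to just 6 ⇒ r9c2=6.
Step 39. [r1c1∈{8}] nothing but 8 survives at r1c1, so r1c1=8.
Step 40. [r2c3∈{2}] r2c3 is down to just 2. So r2c3=2.
Step 41. [r4c4∈{9}] nothing but 9 survives at r4c4 ⇒ r4c4=9.
Step 42. [r9c8∈{3}] r9c8's peers cover all but 3 ⇒ r9c8=3.

Answer: 8 1 7 2 5 4 3 9 6 / 6 4 2 7 3 9 8 5 1 / 5 3 9 8 6 1 7 2 4 / 3 5 1 9 4 2 6 7 8 / 2 7 6 5 1 8 9 4 3 / 9 8 4 6 7 3 2 1 5 / 1 9 5 3 8 7 4 6 2 / 4 2 3 1 9 6 5 8 7 / 7 6 8 4 2 5 1 3 9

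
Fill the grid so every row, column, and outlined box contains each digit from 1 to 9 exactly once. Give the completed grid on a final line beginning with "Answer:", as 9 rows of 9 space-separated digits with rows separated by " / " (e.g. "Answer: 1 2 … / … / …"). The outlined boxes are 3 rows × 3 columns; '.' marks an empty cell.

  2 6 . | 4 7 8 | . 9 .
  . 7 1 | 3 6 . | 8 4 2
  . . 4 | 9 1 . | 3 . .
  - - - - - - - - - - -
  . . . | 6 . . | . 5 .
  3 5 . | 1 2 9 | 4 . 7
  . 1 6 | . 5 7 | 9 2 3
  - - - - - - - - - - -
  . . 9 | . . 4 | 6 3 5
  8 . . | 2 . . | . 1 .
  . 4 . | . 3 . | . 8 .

Step 1. [r9c4∈{5,7}] across col 4, 5 lands solely at r9c4. So r9c4=5.
Step 2. [r4c9∈{1,8}] col 9 places 8 nowhere but r4c9. So r4c9=8.
Step 3. [r9c1∈{1,6,7}] in col 1, 6 fits only at r9c1 ⇒ r9c1=6.
Step 4. [r3c1∈{5}] r3c1 is down to just 5 ⇒ r3c1=5.
Step 5. [r8c3∈{3,5,7}] row 8 places 5 nowhere but r8c3. So r8c3=5.
Step 6. [r4c2∈{2,9}] r4c2 is the only open cell in col 2 admitting 9, so r4c2=9.
Step 7. [r4c3∈{2,7}] across row 4, 2 lands solely at r4c3 ⇒ r4c3=2.
Step 8. [r4c1∈{4,7}] row 4 places 7 nowhere but r4c1. So r4c1=7.
Step 9. [r4c7∈{1}] r4c7 has the single candidate 1, so r4c7=1.
Step 10. [r3c9∈{6}] r3c9 is down to just 6, so r3c9=6.
Step 11. [r9c9∈{9}] only 9 remains possible at r9c9. So r9c9=9.
Step 12. [r9c7∈{2,7}] r9c7 is the only open cell in row 9 admitting 2 ⇒ r9c7=2.
Step 13. [r7c4∈{7,8}] across row 7, 7 lands solely at r7c4, so r7c4=7.
Step 14. [r8c5∈{9}] nothing but 9 survives at r8c5 ⇒ r8c5=9.
Step 15. [r9c6∈{1}] nothing but 1 survives at r9c6. So r9c6=1.
Step 16. [r8c2∈{3}] r8c2 has the single candidate 3 ⇒ r8c2=3.
Step 17. [r7c1∈{1}] nothing but 1 survives at r7c1, so r7c1=1.
Step 18. [r3c2∈{8}] nothing but 8 survives at r3c2. So r3c2=8.
Step 19. [r1c7∈{5}] r1c7 has the single candidate 5 ⇒ r1c7=5.
Step 20. [r8c9∈{4}] only 4 remains possible at r8c9 ⇒ r8c9=4.
Step 21. [r7c5∈{8}] r7c5 is down to just 8, so r7c5=8.
Step 22. [r1c9∈{1}] nothing but 1 survives at r1c9. So r1c9=1.
Step 23. [r9c3∈{7}] only 7 remains possible at r9c3. So r9c3=7.
Step 24. [r7c2∈{2}] r7c2 has the single candidate 2. So r7c2=2.
Step 25. [r2c1∈{9}] only 9 remains possible at r2c1, so r2c1=9.
Step 26. [r3c6∈{2}] r3c6 has the single candidate 2, so r3c6=2.
Step 27. [r4c5∈{4}] nothing but 4 survives at r4c5 ⇒ r4c5=4.
Step 28. [r6c1∈{4}] r6c1's peers cover all but 4, so r6c1=4.
Step 29. [r8c7∈{7}] only 7 remains possible at r8c7. So r8c7=7.
Step 30. [r3c8∈{7}] r3c8 has the single candidate 7. So r3c8=7.
Step 31. [r5c3∈{8}] r5c3 is down to just 8 ⇒ r5c3=8.
Step 32. [r2c6∈{5}] r2c6 is down to just 5 ⇒ r2c6=5.
Step 33. [r6c4∈{8}] r6c4 is down to just 8, so r6c4=8.
Step 34. [r5c8∈{6}] r5c8's peers cover all but 6. So r5c8=6.
Step 35. [r4c6∈{3}] r4c6's peers cover all but 3, so r4c6=3.
Step 36. [r1c3∈{3}] nothing but 3 survives at r1c3. So r1c3=3.
Step 37. [r8c6∈{6}] r8c6 has the single candidate 6, so r8c6=6.

Answer: 2 6 3 4 7 8 5 9 1 / 9 7 1 3 6 5 8 4 2 / 5 8 4 9 1 2 3 7 6 / 7 9 2 6 4 3 1 5 8 / 3 5 8 1 2 9 4 6 7 / 4 1 6 8 5 7 9 2 3 / 1 2 9 7 8 4 6 3 5 / 8 3 5 2 9 6 7 1 4 / 6 4 7 5 3 1 2 8 9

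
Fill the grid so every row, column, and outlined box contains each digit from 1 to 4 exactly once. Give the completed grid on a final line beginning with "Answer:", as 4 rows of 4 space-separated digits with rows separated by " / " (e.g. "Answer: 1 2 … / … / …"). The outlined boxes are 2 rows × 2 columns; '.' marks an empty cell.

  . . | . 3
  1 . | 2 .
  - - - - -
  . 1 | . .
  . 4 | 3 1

Step 1. [r3c3∈{4}] r3c3 is down to just 4 ⇒ r3c3=4.
Step 2. [r4c1∈{2}] r4c1 has the single candidate 2, so r4c1=2.
Step 3. [r2c2∈{3}] r2c2's peers cover all but 3 ⇒ r2c2=3.
Step 4. [r2c4∈{4}] only 4 remains possible at r2c4. So r2c4=4.
Step 5. [r1c3∈{1}] nothing but 1 survives at r1c3 ⇒ r1c3=1.
Step 6. [r1c1∈{4}] r1c1 is down to just 4, so r1c1=4.
Step 7. [r3c4∈{2}] r3c4's peers cover all but 2 ⇒ r3c4=2.
Step 8. [r1c2∈{2}] r1c2 has the single candidate 2 ⇒ r1c2=2.
Step 9. [r3c1∈{3}] r3c1 is down to just 3, so r3c1=3.

Answer: 4 2 1 3 / 1 3 2 4 / 3 1 4 2 / 2 4 3 1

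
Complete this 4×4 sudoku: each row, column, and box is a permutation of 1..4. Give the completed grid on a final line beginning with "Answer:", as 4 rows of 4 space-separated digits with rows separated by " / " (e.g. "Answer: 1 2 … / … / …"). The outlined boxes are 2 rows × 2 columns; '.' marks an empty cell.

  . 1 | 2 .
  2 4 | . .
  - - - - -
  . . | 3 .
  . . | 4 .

Step 1. [r2c4∈{1,3}] row 2 places 3 nowhere but r2c4. So r2c4=3.
Step 2. [r3c2∈{2}] r3c2 has the single candidate 2, so r3c2=2.
Step 3. [r3c4∈{1}] r3c4 has the single candidate 1 ⇒ r3c4=1.
Step 4. [r4c1∈{1,3}] r4c1 is the only open cell in row 4 admitting 1, so r4c1=1.
Step 5. [r4c4∈{2}] r4c4 has the single candidate 2, so r4c4=2.
Step 6. [r1c4∈{4}] r1c4's peers cover all but 4, so r1c4=4.
Step 7. [r2c3∈{1}] r2c3 has the single candidate 1 ⇒ r2c3=1.
Step 8. [r3c1∈{4}] nothing but 4 survives at r3c1, so r3c1=4.
Step 9. [r4c2∈{3}] r4c2 is down to just 3, so r4c2=3.
Step 10. [r1c1∈{3}] r1c1 has the single candidate 3 ⇒ r1c1=3.

Answer: 3 1 2 4 / 2 4 1 3 / 4 2 3 1 / 1 3 4 2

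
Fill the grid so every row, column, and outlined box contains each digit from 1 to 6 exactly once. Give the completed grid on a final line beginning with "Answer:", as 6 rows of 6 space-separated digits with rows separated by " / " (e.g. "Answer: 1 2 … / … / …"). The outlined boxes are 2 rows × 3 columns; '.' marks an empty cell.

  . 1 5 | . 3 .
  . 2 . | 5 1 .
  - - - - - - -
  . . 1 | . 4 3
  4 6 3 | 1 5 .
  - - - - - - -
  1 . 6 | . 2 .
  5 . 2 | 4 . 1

Step 1. [r1c6∈{2,4,6}] r1c6 is the only open cell in row 1 admitting 4 ⇒ r1c6=4.
Step 2. [r1c4∈{2,6}] row 1 places 2 nowhere but r1c4 ⇒ r1c4=2.
Step 3. [r1c1∈{6}] nothing but 6 survives at r1c1 ⇒ r1c1=6.
Step 4. [r5c4∈{3}] r5c4 is down to just 3. So r5c4=3.
Step 5. [r3c2∈{5}] only 5 remains possible at r3c2 ⇒ r3c2=5.
Step 6. [r4c6∈{2}] r4c6 has the single candidate 2 ⇒ r4c6=2.
Step 7. [r6c2∈{3}] nothing but 3 survives at r6c2 ⇒ r6c2=3.
Step 8. [r5c6∈{5}] r5c6 is down to just 5, so r5c6=5.
Step 9. [r2c3∈{4}] r2c3 is down to just 4, so r2c3=4.
Step 10. [r5c2∈{4}] nothing but 4 survives at r5c2 ⇒ r5c2=4.
Step 11. [r2c1∈{3}] r2c1 is down to just 3, so r2c1=3.
Step 12. [r3c4∈{6}] r3c4 has the single candidate 6. So r3c4=6.
Step 13. [r3c1∈{2}] r3c1 is down to just 2. So r3c1=2.
Step 14. [r2c6∈{6}] r2c6 has the single candidate 6 ⇒ r2c6=6.
Step 15. [r6c5∈{6}] r6c5 has the single candidate 6 ⇒ r6c5=6.

Answer: 6 1 5 2 3 4 / 3 2 4 5 1 6 / 2 5 1 6 4 3 / 4 6 3 1 5 2 / 1 4 6 3 2 5 / 5 3 2 4 6 1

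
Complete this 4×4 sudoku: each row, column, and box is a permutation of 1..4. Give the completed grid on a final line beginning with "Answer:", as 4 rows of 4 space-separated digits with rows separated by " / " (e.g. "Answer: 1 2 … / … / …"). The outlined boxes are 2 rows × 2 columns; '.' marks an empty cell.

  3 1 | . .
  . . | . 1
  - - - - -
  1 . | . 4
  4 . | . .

Step 1. [r2c3∈{2,3,4}] across row 2, 3 lands solely at r2c3 ⇒ r2c3=3.
Step 2. [r3c3∈{2}] r3c3 has the single candidate 2. So r3c3=2.
Step 3. [r4c2∈{2,3}] in row 4, 2 fits only at r4c2 ⇒ r4c2=2.
Step 4. [r1c4∈{2}] r1c4 has the single candidate 2. So r1c4=2.
Step 5. [r3c2∈{3}] nothing but 3 survives at r3c2. So r3c2=3.
Step 6. [r4c3∈{1}] r4c3 has the single candidate 1. So r4c3=1.
Step 7. [r1c3∈{4}] only 4 remains possible at r1c3 ⇒ r1c3=4.
Step 8. [r2c1∈{2}] r2c1's peers cover all but 2, so r2c1=2.
Step 9. [r4c4∈{3}] r4c4 is down to just 3 ⇒ r4c4=3.
Step 10. [r2c2∈{4}] only 4 remains possible at r2c2, so r2c2=4.

Answer: 3 1 4 2 / 2 4 3 1 / 1 3 2 4 / 4 2 1 3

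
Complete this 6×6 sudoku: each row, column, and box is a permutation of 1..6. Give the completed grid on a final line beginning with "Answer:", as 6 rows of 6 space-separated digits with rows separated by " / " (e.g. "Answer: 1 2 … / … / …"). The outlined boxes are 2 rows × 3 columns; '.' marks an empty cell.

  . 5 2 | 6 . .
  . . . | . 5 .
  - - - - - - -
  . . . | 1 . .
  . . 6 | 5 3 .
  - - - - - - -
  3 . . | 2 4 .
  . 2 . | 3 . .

Step 1. [r2c4∈{4}] r2c4 has the single candidate 4, so r2c4=4.
Step 2. [r3c5∈{2,6}] r3c5 is the only open cell in col 5 admitting 2 ⇒ r3c5=2.
Step 3. [r1c5∈{1}] r1c5 has the single candidate 1, so r1c5=1.
Step 4. [r1c1∈{4}] r1c1 has the single candidate 4 ⇒ r1c1=4.
Step 5. [r6c3∈{1,4,5}] row 6 places 4 nowhere but r6c3 ⇒ r6c3=4.
Step 6. [r3c6∈{4,6}] across row 3, 6 lands solely at r3c6. So r3c6=6.
Step 7. [r5c2∈{1,6}] row 5 places 6 nowhere but r5c2, so r5c2=6.
Step 8. [r3c1∈{5}] only 5 remains possible at r3c1. So r3c1=5.
Step 9. [r6c1∈{1}] r6c1's peers cover all but 1 ⇒ r6c1=1.
Step 10. [r2c3∈{1,3}] 1 has one home in col 3: r2c3 ⇒ r2c3=1.
Step 11. [r2c2∈{3}] only 3 remains possible at r2c2 ⇒ r2c2=3.
Step 12. [r4c2∈{1,4}] r4c2 is the only open cell in row 4 admitting 1 ⇒ r4c2=1.
Step 13. [r5c6∈{1,5}] across row 5, 1 lands solely at r5c6, so r5c6=1.
Step 14. [r2c1∈{6}] nothing but 6 survives at r2c1, so r2c1=6.
Step 15. [r6c5∈{6}] r6c5's peers cover all but 6 ⇒ r6c5=6.
Step 16. [r5c3∈{5}] r5c3 is down to just 5. So r5c3=5.
Step 17. [r4c6∈{4}] nothing but 4 survives at r4c6, so r4c6=4.
Step 18. [r1c6∈{3}] r1c6's peers cover all but 3 ⇒ r1c6=3.
Step 19. [r2c6∈{2}] only 2 remains possible at r2c6. So r2c6=2.
Step 20. [r3c2∈{4}] r3c2 has the single candidate 4 ⇒ r3c2=4.
Step 21. [r6c6∈{5}] only 5 remains possible at r6c6 ⇒ r6c6=5.
Step 22. [r4c1∈{2}] only 2 remains possible at r4c1. So r4c1=2.
Step 23. [r3c3∈{3}] nothing but 3 survives at r3c3 ⇒ r3c3=3.

Answer: 4 5 2 6 1 3 / 6 3 1 4 5 2 / 5 4 3 1 2 6 / 2 1 6 5 3 4 / 3 6 5 2 4 1 / 1 2 4 3 6 5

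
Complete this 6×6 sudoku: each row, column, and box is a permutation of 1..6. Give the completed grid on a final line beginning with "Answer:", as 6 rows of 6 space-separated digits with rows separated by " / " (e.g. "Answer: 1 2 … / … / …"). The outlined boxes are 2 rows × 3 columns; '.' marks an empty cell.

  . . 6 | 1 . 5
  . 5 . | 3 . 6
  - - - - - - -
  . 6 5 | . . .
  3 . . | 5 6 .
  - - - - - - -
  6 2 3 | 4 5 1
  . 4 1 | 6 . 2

Step 1. [r3c5∈{1,2,3,4}] col 5 places 1 nowhere but r3c5, so r3c5=1.
Step 2. [r4c3∈{2,4}] 2 has one home in row 4: r4c3 ⇒ r4c3=2.
Step 3. [r2c3∈{4}] r2c3 has the single candidate 4, so r2c3=4.
Step 4. [r1c1∈{2}] r1c1 has the single candidate 2 ⇒ r1c1=2.
Step 5. [r3c1∈{4}] only 4 remains possible at r3c1, so r3c1=4.
Step 6. [r3c6∈{3}] r3c6 has the single candidate 3. So r3c6=3.
Step 7. [r3c4∈{2}] r3c4 is down to just 2, so r3c4=2.
Step 8. [r6c1∈{5}] only 5 remains possible at r6c1, so r6c1=5.
Step 9. [r1c5∈{4}] r1c5 has the single candidate 4 ⇒ r1c5=4.
Step 10. [r4c6∈{4}] r4c6 has the single candidate 4 ⇒ r4c6=4.
Step 11. [r1c2∈{3}] r1c2 is down to just 3, so r1c2=3.
Step 12. [r2c1∈{1}] r2c1 is down to just 1. So r2c1=1.
Step 13. [r4c2∈{1}] nothing but 1 survives at r4c2 ⇒ r4c2=1.
Step 14. [r2c5∈{2}] r2c5's peers cover all but 2 ⇒ r2c5=2.
Step 15. [r6c5∈{3}] r6c5 has the single candidate 3, so r6c5=3.

Answer: 2 3 6 1 4 5 / 1 5 4 3 2 6 / 4 6 5 2 1 3 / 3 1 2 5 6 4 / 6 2 3 4 5 1 / 5 4 1 6 3 2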